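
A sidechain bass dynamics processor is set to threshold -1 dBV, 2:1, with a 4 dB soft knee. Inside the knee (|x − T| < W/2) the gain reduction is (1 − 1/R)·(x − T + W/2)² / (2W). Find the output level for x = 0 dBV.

-0.5625 dBV

x − T + W/2 = 0 − (-1) + 2 = 3.
GR = (1 − 1/2) × 3² / 8 = 0.5 × 9 / 8 = 0.5625 dB.
Output = 0 − 0.5625 = -0.5625 dBV.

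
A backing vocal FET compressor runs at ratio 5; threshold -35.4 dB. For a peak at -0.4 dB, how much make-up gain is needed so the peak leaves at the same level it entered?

28 dB

Overshoot 35 dB → 35/5 = 7 dB after compression, so the compressed level is -35.4 + 7 = -28.4 dB.
Make-up = target − compressed = -0.4 − (-28.4) = 28 dB.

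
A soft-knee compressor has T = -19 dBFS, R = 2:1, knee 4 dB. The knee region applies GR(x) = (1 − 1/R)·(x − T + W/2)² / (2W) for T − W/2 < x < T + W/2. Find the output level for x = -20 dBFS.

-20.0625 dBFS

x − T + W/2 = -20 − (-19) + 2 = 1.
GR = (1 − 1/2) × 1² / 8 = 0.5 × 1 / 8 = 0.0625 dB.
Output = -20 − 0.0625 = -20.0625 dBFS.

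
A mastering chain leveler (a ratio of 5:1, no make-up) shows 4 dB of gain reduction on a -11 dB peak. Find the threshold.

Input is 5 dB above T (since output overshoot × R = input overshoot: (-15 − T)·5 = -11 − T gives T = -16 dB).
Check: -16 + (-11 − (-16))/5 = -16 + 1 = -15 dB. ✓

-16 dB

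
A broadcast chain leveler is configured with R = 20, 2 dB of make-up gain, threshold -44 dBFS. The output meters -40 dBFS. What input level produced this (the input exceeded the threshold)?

Remove make-up: -40 − 2 = -42 dBFS.
Post-compression overshoot = -42 − (-44) = 2 dB.
Before 20:1 compression the overshoot was 2 × 20 = 40 dB, so input = -44 + 40 = -4 dBFS.

-4 dBFS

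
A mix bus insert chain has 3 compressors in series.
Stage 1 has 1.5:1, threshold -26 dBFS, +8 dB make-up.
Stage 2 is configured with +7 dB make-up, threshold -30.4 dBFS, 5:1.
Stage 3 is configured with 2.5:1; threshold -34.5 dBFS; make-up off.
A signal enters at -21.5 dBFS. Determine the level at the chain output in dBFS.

-28.828 dBFS

Stage 1: -21.5 dBFS is 4.5 dB over -26 dBFS; at 1.5:1 that becomes 3 dB over, giving -23 dBFS; +8 dB make-up → -15 dBFS.
Stage 2: overshoot 15.4 dB → 15.4/5 = 3.08 dB → -27.32 dBFS; +7 dB make-up → -20.32 dBFS.
Stage 3: 14.18 dB above -34.5 dBFS, reduced 2.5:1 to 5.672 dB above → -28.828 dBFS.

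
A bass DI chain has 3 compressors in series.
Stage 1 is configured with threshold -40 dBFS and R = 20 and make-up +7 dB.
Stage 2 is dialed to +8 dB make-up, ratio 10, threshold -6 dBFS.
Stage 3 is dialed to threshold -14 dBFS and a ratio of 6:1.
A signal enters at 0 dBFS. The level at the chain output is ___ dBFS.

Stage 1: 0 dBFS is 40 dB over -40 dBFS; at 20:1 that becomes 2 dB over, giving -38 dBFS; +7 dB make-up → -31 dBFS.
Stage 2: below threshold (-31 ≤ -6); passes unchanged; make-up brings it to -23 dBFS.
Stage 3: -23 dBFS is at or below the -14 dBFS threshold — no compression; output -23 dBFS.

-23 dBFS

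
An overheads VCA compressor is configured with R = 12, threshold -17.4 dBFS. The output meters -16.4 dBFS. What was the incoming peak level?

That's 1 dB above the -17.4 dBFS threshold.
Input overshoot = R × output overshoot = 12 dB → input = -17.4 + 12 = -5.4 dBFS.

-5.4 dBFS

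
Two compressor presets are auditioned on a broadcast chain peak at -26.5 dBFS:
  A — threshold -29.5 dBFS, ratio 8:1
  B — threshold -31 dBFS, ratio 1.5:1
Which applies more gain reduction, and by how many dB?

A, by 1.125 dB

A: 3 dB over, compressed to 0.375 dB over, so 2.625 dB of GR.
B: 4.5 dB over, compressed to 3 dB over, so 1.5 dB of GR.
A reduces 1.125 dB more.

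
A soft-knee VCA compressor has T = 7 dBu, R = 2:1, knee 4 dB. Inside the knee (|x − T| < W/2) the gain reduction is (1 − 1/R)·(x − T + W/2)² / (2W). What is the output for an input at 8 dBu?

7.4375 dBu

x − T + W/2 = 8 − 7 + 2 = 3.
GR = (1 − 1/2) × 3² / 8 = 0.5 × 9 / 8 = 0.5625 dB.
Output = 8 − 0.5625 = 7.4375 dBu.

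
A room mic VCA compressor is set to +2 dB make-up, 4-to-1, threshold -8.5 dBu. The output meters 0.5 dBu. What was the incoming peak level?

Remove make-up: 0.5 − 2 = -1.5 dBu.
Post-compression overshoot = -1.5 − (-8.5) = 7 dB.
Input overshoot = R × output overshoot = 28 dB → input = -8.5 + 28 = 19.5 dBu.

19.5 dBu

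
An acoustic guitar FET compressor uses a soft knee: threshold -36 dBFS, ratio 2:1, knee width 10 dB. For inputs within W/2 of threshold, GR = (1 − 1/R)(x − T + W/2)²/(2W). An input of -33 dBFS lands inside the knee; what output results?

x − T + W/2 = -33 − (-36) + 5 = 8.
GR = (1 − 1/2) × 8² / 20 = 0.5 × 64 / 20 = 1.6 dB.
Output = -33 − 1.6 = -34.6 dBFS.

-34.6 dBFS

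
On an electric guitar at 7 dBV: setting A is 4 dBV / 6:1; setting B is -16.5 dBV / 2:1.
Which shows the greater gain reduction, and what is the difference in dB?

A: GR = 3 − 3/6 = 2.5 dB.
B: GR = 23.5 − 23.5/2 = 11.75 dB.
B reduces 9.25 dB more.

B, by 9.25 dB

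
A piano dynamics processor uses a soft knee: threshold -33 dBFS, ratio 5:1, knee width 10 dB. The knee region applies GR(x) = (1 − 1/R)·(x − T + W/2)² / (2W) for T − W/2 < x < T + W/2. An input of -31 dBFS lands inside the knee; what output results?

-32.96 dBFS

x − T + W/2 = -31 − (-33) + 5 = 7.
GR = (1 − 1/5) × 7² / 20 = 0.8 × 49 / 20 = 1.96 dB.
Output = -31 − 1.96 = -32.96 dBFS.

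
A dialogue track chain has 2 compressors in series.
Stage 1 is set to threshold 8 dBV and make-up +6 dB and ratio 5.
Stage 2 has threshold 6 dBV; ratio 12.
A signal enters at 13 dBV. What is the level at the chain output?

Stage 1: 5 dB above 8 dBV, reduced 5:1 to 1 dB above → 9 dBV; +6 dB make-up → 15 dBV.
Stage 2: overshoot 9 dB → 9/12 = 0.75 dB → 6.75 dBV.

6.75 dBV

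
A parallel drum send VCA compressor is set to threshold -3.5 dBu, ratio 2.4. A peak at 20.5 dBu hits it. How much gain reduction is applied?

14 dB

Overshoot = 20.5 − (-3.5) = 24 dB.
After 2.4:1 compression the overshoot becomes 24/2.4 = 10 dB.
So the signal is attenuated by 24 − 10 = 14 dB.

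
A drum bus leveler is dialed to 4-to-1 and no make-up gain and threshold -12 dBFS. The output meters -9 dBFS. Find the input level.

0 dBFS

The compressed level sits -9 − (-12) = 3 dB over threshold.
Input overshoot = R × output overshoot = 12 dB → input = -12 + 12 = 0 dBFS.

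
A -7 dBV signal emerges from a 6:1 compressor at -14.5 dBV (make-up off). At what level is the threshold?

-16 dBV

Let T be the threshold. Output overshoot = (input overshoot)/R, so -14.5 − T = (-7 − T)/6.
6·(-14.5 − T) = -7 − T → 5·T = -87 − (-7) = -80.
T = -80/5 = -16 dBV.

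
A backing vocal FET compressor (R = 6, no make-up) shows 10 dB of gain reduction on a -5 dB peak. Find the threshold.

-17 dB

Gain reduction = -5 − (-15) = 10 dB; output overshoot = GR / (R − 1) = 10 / 5 = 2 dB.
Threshold = output − output overshoot = -15 − 2 = -17 dB.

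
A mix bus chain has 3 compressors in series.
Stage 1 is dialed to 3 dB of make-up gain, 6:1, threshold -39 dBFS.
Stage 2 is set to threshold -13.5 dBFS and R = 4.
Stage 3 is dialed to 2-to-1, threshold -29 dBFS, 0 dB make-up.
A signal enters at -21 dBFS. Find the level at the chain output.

-33 dBFS

Stage 1: overshoot 18 dB → 18/6 = 3 dB → -36 dBFS; +3 dB make-up → -33 dBFS.
Stage 2: -33 dBFS ≤ -13.5 dBFS, so stage 2 doesn't engage; output -33 dBFS.
Stage 3: below threshold (-33 ≤ -29); passes unchanged; output -33 dBFS.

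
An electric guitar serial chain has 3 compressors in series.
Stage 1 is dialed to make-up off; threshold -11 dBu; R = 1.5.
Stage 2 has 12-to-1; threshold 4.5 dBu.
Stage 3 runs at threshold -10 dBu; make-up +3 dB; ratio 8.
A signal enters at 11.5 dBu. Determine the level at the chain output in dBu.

Stage 1: 11.5 dBu is 22.5 dB over -11 dBu; at 1.5:1 that becomes 15 dB over, giving 4 dBu.
Stage 2: 4 dBu ≤ 4.5 dBu, so stage 2 doesn't engage; output 4 dBu.
Stage 3: overshoot 14 dB → 14/8 = 1.75 dB → -8.25 dBu; +3 dB make-up → -5.25 dBu.

-5.25 dBu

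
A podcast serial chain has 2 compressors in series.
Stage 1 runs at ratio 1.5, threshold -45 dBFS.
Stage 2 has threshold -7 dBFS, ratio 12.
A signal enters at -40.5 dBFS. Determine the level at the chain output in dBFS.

Stage 1: overshoot 4.5 dB → 4.5/1.5 = 3 dB → -42 dBFS.
Stage 2: -42 dBFS is at or below the -7 dBFS threshold — no compression; output -42 dBFS.

-42 dBFS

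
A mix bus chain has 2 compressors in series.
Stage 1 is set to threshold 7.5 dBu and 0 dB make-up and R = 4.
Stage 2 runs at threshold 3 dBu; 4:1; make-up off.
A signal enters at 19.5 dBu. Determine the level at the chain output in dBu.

Stage 1: 19.5 dBu is 12 dB over 7.5 dBu; at 4:1 that becomes 3 dB over, giving 10.5 dBu.
Stage 2: overshoot 7.5 dB → 7.5/4 = 1.875 dB → 4.875 dBu.

4.875 dBu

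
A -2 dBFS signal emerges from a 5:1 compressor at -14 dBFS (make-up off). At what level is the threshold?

Let T be the threshold. Output overshoot = (input overshoot)/R, so -14 − T = (-2 − T)/5.
5·(-14 − T) = -2 − T → 4·T = -70 − (-2) = -68.
T = -68/4 = -17 dBFS.

-17 dBFS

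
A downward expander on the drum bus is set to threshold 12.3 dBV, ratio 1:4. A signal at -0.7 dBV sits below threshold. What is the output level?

-39.7 dBV

Below threshold, a 1:4 expander applies gain = (4−1)×(T − x) of attenuation.
(4−1) × 13 = 39 dB, so output = -0.7 − 39 = -39.7 dBV.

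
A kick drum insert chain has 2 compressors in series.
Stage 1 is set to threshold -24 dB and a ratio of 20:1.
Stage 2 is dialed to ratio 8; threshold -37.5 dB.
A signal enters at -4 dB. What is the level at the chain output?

-35.6875 dB

Stage 1: -4 dB is 20 dB over -24 dB; at 20:1 that becomes 1 dB over, giving -23 dB.
Stage 2: overshoot 14.5 dB → 14.5/8 = 1.8125 dB → -35.6875 dB.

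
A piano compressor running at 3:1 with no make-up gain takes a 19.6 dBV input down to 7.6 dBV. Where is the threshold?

Let T be the threshold. Output overshoot = (input overshoot)/R, so 7.6 − T = (19.6 − T)/3.
3·(7.6 − T) = 19.6 − T → 2·T = 22.8 − 19.6 = 3.2.
T = 3.2/2 = 1.6 dBV.

1.6 dBV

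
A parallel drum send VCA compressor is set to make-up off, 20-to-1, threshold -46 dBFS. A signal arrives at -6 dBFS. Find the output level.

-44 dBFS

The input is 40 dB above the -46 dBFS threshold.
At 20:1 the overshoot is divided by 20, leaving 2 dB above threshold.
That puts the output at -44 dBFS.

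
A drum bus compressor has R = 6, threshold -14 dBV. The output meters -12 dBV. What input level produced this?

That's 2 dB above the -14 dBV threshold.
Undo the ratio: input overshoot = 2 × 6 = 12 dB, giving input = -2 dBV.

-2 dBV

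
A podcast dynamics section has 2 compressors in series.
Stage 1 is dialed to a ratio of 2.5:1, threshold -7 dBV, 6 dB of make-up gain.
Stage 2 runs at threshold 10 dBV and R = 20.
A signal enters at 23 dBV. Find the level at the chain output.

Stage 1: 30 dB above -7 dBV, reduced 2.5:1 to 12 dB above → 5 dBV; +6 dB make-up → 11 dBV.
Stage 2: overshoot 1 dB → 1/20 = 0.05 dB → 10.05 dBV.

10.05 dBV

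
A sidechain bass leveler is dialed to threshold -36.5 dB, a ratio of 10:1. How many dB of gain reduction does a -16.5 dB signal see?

The signal is 20 dB above threshold.
At 10:1, output sits 20/10 = 2 dB above threshold.
GR = overshoot in − overshoot out = 20 − 2 = 18 dB.

18 dB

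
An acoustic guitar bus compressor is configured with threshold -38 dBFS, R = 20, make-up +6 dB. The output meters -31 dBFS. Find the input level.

-18 dBFS

Before make-up, the level was -31 − 6 = -37 dBFS.
Post-compression overshoot = -37 − (-38) = 1 dB.
Before 20:1 compression the overshoot was 1 × 20 = 20 dB, so input = -38 + 20 = -18 dBFS.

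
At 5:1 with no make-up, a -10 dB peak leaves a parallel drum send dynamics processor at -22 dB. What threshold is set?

-25 dB

Let T be the threshold. Output overshoot = (input overshoot)/R, so -22 − T = (-10 − T)/5.
5·(-22 − T) = -10 − T → 4·T = -110 − (-10) = -100.
T = -100/4 = -25 dB.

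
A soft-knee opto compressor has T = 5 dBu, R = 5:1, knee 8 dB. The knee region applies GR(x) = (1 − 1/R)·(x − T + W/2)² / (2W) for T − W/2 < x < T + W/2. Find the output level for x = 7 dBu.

5.2 dBu

x − T + W/2 = 7 − 5 + 4 = 6.
GR = (1 − 1/5) × 6² / 16 = 0.8 × 36 / 16 = 1.8 dB.
Output = 7 − 1.8 = 5.2 dBu.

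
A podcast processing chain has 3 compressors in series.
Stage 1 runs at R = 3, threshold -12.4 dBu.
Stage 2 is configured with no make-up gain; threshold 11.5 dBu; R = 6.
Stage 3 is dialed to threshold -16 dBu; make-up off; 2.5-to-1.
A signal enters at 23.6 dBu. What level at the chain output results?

Stage 1: overshoot 36 dB → 36/3 = 12 dB → -0.4 dBu.
Stage 2: -0.4 dBu ≤ 11.5 dBu, so stage 2 doesn't engage; output -0.4 dBu.
Stage 3: 15.6 dB above -16 dBu, reduced 2.5:1 to 6.24 dB above → -9.76 dBu.

-9.76 dBu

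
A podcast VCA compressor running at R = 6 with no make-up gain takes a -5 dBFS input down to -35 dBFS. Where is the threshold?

-41 dBFS

Input is 36 dB above T (since output overshoot × R = input overshoot: (-35 − T)·6 = -5 − T gives T = -41 dBFS).
Check: -41 + (-5 − (-41))/6 = -41 + 6 = -35 dBFS. ✓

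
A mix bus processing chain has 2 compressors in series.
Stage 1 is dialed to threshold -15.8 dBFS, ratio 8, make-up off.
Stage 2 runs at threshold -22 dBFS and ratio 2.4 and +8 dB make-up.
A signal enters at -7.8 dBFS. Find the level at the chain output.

Stage 1: 8 dB above -15.8 dBFS, reduced 8:1 to 1 dB above → -14.8 dBFS.
Stage 2: -14.8 dBFS is 7.2 dB over -22 dBFS; at 2.4:1 that becomes 3 dB over, giving -19 dBFS; +8 dB make-up → -11 dBFS.

-11 dBFS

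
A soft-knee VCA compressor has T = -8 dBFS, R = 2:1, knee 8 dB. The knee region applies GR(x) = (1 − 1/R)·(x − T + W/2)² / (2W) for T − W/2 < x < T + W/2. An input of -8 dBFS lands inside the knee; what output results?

-8.5 dBFS

x − T + W/2 = -8 − (-8) + 4 = 4.
GR = (1 − 1/2) × 4² / 16 = 0.5 × 16 / 16 = 0.5 dB.
Output = -8 − 0.5 = -8.5 dBFS.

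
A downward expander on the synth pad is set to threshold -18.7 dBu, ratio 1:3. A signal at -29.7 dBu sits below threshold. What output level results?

The input is 11 dB below the -18.7 dBu threshold.
A 1:3 expander multiplies undershoot by 3: 11 × 3 = 33 dB below threshold.
Output = -18.7 − 33 = -51.7 dBu.

-51.7 dBu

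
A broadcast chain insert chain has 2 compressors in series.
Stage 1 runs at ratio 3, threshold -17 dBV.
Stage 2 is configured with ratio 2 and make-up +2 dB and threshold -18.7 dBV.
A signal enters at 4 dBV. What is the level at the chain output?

Stage 1: 4 dBV is 21 dB over -17 dBV; at 3:1 that becomes 7 dB over, giving -10 dBV.
Stage 2: 8.7 dB above -18.7 dBV, reduced 2:1 to 4.35 dB above → -14.35 dBV; +2 dB make-up → -12.35 dBV.

-12.35 dBV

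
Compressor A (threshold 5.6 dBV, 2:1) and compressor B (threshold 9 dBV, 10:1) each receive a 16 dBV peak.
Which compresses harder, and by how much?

B, by 1.1 dB

A: GR = 10.4 − 10.4/2 = 5.2 dB.
B: GR = 7 − 7/10 = 6.3 dB.
B applies 1.1 dB more gain reduction.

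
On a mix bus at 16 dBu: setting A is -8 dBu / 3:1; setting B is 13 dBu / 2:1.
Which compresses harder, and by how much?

A: GR = 24 − 24/3 = 16 dB.
B: GR = 3 − 3/2 = 1.5 dB.
A applies 14.5 dB more gain reduction.

A, by 14.5 dB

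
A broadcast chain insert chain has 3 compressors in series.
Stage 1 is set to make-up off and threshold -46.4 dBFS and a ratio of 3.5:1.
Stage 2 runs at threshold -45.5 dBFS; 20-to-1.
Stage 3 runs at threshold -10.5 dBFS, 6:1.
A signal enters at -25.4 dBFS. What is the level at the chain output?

Stage 1: 21 dB above -46.4 dBFS, reduced 3.5:1 to 6 dB above → -40.4 dBFS.
Stage 2: 5.1 dB above -45.5 dBFS, reduced 20:1 to 0.255 dB above → -45.245 dBFS.
Stage 3: -45.245 dBFS is at or below the -10.5 dBFS threshold — no compression; output -45.245 dBFS.

-45.245 dBFS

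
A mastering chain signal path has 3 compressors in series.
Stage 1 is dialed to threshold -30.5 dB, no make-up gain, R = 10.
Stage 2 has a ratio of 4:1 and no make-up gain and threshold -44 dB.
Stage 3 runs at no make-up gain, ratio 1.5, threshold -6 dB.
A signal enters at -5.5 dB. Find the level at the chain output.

-40 dB

Stage 1: -5.5 dB is 25 dB over -30.5 dB; at 10:1 that becomes 2.5 dB over, giving -28 dB.
Stage 2: overshoot 16 dB → 16/4 = 4 dB → -40 dB.
Stage 3: -40 dB is at or below the -6 dB threshold — no compression; output -40 dB.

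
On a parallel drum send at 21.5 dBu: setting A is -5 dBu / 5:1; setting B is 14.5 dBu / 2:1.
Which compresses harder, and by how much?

A: overshoot 26.5 dB → output overshoot 5.3 dB → GR 21.2 dB.
B: overshoot 7 dB → output overshoot 3.5 dB → GR 3.5 dB.
A reduces 17.7 dB more.

A, by 17.7 dB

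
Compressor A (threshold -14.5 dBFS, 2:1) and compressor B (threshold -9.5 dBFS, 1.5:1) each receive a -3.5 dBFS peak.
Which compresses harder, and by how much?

A, by 3.5 dB

A: overshoot 11 dB → output overshoot 5.5 dB → GR 5.5 dB.
B: overshoot 6 dB → output overshoot 4 dB → GR 2 dB.
Difference: 3.5 dB in favour of A.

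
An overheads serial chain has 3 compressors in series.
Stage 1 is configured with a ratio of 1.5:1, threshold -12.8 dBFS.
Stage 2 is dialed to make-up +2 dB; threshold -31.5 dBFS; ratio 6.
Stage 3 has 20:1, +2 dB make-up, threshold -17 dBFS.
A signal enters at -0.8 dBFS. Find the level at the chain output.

Stage 1: -0.8 dBFS is 12 dB over -12.8 dBFS; at 1.5:1 that becomes 8 dB over, giving -4.8 dBFS.
Stage 2: 26.7 dB above -31.5 dBFS, reduced 6:1 to 4.45 dB above → -27.05 dBFS; +2 dB make-up → -25.05 dBFS.
Stage 3: -25.05 dBFS is at or below the -17 dBFS threshold — no compression; make-up brings it to -23.05 dBFS.

-23.05 dBFS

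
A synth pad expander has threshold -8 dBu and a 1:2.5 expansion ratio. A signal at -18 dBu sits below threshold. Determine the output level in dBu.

-33 dBu

The input is 10 dB below the -8 dBu threshold.
A 1:2.5 expander multiplies undershoot by 2.5: 10 × 2.5 = 25 dB below threshold.
Output = -8 − 25 = -33 dBu.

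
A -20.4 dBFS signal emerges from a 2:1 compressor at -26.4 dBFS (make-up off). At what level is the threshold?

-32.4 dBFS

Gain reduction = -20.4 − (-26.4) = 6 dB; output overshoot = GR / (R − 1) = 6 / 1 = 6 dB.
Threshold = output − output overshoot = -26.4 − 6 = -32.4 dBFS.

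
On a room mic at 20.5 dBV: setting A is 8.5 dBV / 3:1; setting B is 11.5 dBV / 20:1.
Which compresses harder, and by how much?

B, by 0.55 dB

A: GR = 12 − 12/3 = 8 dB.
B: GR = 9 − 9/20 = 8.55 dB.
Difference: 0.55 dB in favour of B.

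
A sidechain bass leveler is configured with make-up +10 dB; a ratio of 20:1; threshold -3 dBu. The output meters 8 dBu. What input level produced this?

17 dBu

Remove make-up: 8 − 10 = -2 dBu.
The compressed level sits -2 − (-3) = 1 dB over threshold.
Undo the ratio: input overshoot = 1 × 20 = 20 dB, giving input = 17 dBu.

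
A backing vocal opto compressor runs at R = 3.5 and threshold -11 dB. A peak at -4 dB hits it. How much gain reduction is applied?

The signal is 7 dB above threshold.
A 3.5:1 ratio leaves 2 dB of that excess.
GR = overshoot in − overshoot out = 7 − 2 = 5 dB.

5 dB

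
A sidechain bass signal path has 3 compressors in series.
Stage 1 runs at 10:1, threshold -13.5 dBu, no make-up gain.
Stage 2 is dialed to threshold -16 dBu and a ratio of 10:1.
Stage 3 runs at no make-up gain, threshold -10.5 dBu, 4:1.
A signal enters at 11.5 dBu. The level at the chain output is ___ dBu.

Stage 1: 11.5 dBu is 25 dB over -13.5 dBu; at 10:1 that becomes 2.5 dB over, giving -11 dBu.
Stage 2: overshoot 5 dB → 5/10 = 0.5 dB → -15.5 dBu.
Stage 3: -15.5 dBu ≤ -10.5 dBu, so stage 3 doesn't engage; output -15.5 dBu.

-15.5 dBu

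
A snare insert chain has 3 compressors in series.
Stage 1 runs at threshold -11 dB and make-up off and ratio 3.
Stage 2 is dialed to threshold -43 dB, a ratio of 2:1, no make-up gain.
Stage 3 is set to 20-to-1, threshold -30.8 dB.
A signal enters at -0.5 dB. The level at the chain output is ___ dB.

Stage 1: -0.5 dB is 10.5 dB over -11 dB; at 3:1 that becomes 3.5 dB over, giving -7.5 dB.
Stage 2: 35.5 dB above -43 dB, reduced 2:1 to 17.75 dB above → -25.25 dB.
Stage 3: -25.25 dB is 5.55 dB over -30.8 dB; at 20:1 that becomes 0.2775 dB over, giving -30.5225 dB.

-30.5225 dB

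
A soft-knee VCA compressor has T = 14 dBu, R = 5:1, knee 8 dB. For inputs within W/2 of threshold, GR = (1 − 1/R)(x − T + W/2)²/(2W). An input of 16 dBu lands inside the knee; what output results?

x − T + W/2 = 16 − 14 + 4 = 6.
GR = (1 − 1/5) × 6² / 16 = 0.8 × 36 / 16 = 1.8 dB.
Output = 16 − 1.8 = 14.2 dBu.

14.2 dBu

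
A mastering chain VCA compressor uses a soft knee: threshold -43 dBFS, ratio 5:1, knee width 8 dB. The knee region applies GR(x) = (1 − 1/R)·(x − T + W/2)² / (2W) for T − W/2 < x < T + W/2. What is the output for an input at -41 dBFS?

-42.8 dBFS

x − T + W/2 = -41 − (-43) + 4 = 6.
GR = (1 − 1/5) × 6² / 16 = 0.8 × 36 / 16 = 1.8 dB.
Output = -41 − 1.8 = -42.8 dBFS.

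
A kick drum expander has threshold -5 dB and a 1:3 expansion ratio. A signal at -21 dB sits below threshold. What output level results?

-53 dB

The input is 16 dB below the -5 dB threshold.
A 1:3 expander multiplies undershoot by 3: 16 × 3 = 48 dB below threshold.
Output = -5 − 48 = -53 dB.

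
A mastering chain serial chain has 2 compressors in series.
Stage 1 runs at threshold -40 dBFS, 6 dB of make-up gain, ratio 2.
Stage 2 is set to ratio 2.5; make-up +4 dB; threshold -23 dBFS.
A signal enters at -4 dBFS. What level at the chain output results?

-16.2 dBFS

Stage 1: -4 dBFS is 36 dB over -40 dBFS; at 2:1 that becomes 18 dB over, giving -22 dBFS; +6 dB make-up → -16 dBFS.
Stage 2: -16 dBFS is 7 dB over -23 dBFS; at 2.5:1 that becomes 2.8 dB over, giving -20.2 dBFS; +4 dB make-up → -16.2 dBFS.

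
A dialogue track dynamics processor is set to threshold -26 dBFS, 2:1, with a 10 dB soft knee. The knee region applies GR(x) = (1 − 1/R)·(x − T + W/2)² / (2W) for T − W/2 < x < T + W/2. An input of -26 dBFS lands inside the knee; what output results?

-26.625 dBFS

x − T + W/2 = -26 − (-26) + 5 = 5.
GR = (1 − 1/2) × 5² / 20 = 0.5 × 25 / 20 = 0.625 dB.
Output = -26 − 0.625 = -26.625 dBFS.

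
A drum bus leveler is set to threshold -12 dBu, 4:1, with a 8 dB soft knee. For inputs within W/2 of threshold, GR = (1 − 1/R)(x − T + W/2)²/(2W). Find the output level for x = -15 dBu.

-15.046875 dBu

x − T + W/2 = -15 − (-12) + 4 = 1.
GR = (1 − 1/4) × 1² / 16 = 0.75 × 1 / 16 = 0.046875 dB.
Output = -15 − 0.046875 = -15.046875 dBu.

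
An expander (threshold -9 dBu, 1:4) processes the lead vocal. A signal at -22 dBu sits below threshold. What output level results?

Undershoot = (-9) − (-22) = 13 dB.
At 1:4, that expands to 52 dB under threshold.
Output = -9 − 52 = -61 dBu.

-61 dBu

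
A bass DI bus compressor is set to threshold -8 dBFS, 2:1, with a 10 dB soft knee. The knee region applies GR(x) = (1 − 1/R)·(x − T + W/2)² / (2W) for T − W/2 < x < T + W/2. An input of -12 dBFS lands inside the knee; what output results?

x − T + W/2 = -12 − (-8) + 5 = 1.
GR = (1 − 1/2) × 1² / 20 = 0.5 × 1 / 20 = 0.025 dB.
Output = -12 − 0.025 = -12.025 dBFS.

-12.025 dBFS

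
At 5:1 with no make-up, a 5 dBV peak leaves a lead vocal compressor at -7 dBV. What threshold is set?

-10 dBV

Let T be the threshold. Output overshoot = (input overshoot)/R, so -7 − T = (5 − T)/5.
5·(-7 − T) = 5 − T → 4·T = -35 − 5 = -40.
T = -40/4 = -10 dBV.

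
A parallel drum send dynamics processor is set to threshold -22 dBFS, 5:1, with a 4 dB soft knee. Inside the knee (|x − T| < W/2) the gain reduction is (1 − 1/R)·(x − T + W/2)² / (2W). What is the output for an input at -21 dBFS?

x − T + W/2 = -21 − (-22) + 2 = 3.
GR = (1 − 1/5) × 3² / 8 = 0.8 × 9 / 8 = 0.9 dB.
Output = -21 − 0.9 = -21.9 dBFS.

-21.9 dBFS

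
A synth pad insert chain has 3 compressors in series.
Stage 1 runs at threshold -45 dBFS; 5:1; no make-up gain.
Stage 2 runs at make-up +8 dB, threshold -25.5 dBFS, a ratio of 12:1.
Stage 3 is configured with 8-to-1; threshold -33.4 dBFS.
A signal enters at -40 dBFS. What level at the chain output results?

-36 dBFS

Stage 1: -40 dBFS is 5 dB over -45 dBFS; at 5:1 that becomes 1 dB over, giving -44 dBFS.
Stage 2: -44 dBFS is at or below the -25.5 dBFS threshold — no compression; make-up brings it to -36 dBFS.
Stage 3: -36 dBFS is at or below the -33.4 dBFS threshold — no compression; output -36 dBFS.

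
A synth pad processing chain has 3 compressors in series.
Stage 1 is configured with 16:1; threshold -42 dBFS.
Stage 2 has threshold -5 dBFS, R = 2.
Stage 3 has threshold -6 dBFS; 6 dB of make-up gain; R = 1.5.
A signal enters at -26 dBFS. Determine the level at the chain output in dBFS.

Stage 1: 16 dB above -42 dBFS, reduced 16:1 to 1 dB above → -41 dBFS.
Stage 2: -41 dBFS is at or below the -5 dBFS threshold — no compression; output -41 dBFS.
Stage 3: below threshold (-41 ≤ -6); passes unchanged; make-up brings it to -35 dBFS.

-35 dBFS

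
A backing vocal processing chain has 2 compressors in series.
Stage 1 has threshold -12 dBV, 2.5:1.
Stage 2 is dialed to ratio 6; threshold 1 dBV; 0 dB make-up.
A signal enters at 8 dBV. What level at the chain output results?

Stage 1: 20 dB above -12 dBV, reduced 2.5:1 to 8 dB above → -4 dBV.
Stage 2: -4 dBV ≤ 1 dBV, so stage 2 doesn't engage; output -4 dBV.

-4 dBV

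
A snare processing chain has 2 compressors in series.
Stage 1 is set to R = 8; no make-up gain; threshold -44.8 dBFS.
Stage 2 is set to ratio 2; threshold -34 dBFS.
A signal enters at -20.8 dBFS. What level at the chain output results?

-41.8 dBFS

Stage 1: 24 dB above -44.8 dBFS, reduced 8:1 to 3 dB above → -41.8 dBFS.
Stage 2: -41.8 dBFS is at or below the -34 dBFS threshold — no compression; output -41.8 dBFS.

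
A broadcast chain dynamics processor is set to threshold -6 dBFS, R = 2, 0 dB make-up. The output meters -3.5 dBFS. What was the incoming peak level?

The compressed level sits -3.5 − (-6) = 2.5 dB over threshold.
Undo the ratio: input overshoot = 2.5 × 2 = 5 dB, giving input = -1 dBFS.

-1 dBFS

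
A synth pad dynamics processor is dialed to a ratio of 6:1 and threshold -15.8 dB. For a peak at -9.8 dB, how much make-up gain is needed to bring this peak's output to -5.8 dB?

The peak compresses to -15.8 + 6/6 = -14.8 dB.
To reach -5.8 dB requires -5.8 − (-14.8) = 9 dB of make-up.

9 dB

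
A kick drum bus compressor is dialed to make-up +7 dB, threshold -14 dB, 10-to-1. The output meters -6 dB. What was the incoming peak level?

Remove make-up: -6 − 7 = -13 dB.
The compressed level sits -13 − (-14) = 1 dB over threshold.
Undo the ratio: input overshoot = 1 × 10 = 10 dB, giving input = -4 dB.

-4 dB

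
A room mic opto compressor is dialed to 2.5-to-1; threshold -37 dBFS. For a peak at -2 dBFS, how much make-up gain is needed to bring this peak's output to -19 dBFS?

Overshoot 35 dB → 35/2.5 = 14 dB after compression, so the compressed level is -37 + 14 = -23 dBFS.
Make-up = target − compressed = -19 − (-23) = 4 dB.

4 dB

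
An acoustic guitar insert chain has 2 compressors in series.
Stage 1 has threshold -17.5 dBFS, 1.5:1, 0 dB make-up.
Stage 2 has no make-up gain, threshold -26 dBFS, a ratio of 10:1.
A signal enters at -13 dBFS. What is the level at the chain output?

-24.85 dBFS

Stage 1: overshoot 4.5 dB → 4.5/1.5 = 3 dB → -14.5 dBFS.
Stage 2: overshoot 11.5 dB → 11.5/10 = 1.15 dB → -24.85 dBFS.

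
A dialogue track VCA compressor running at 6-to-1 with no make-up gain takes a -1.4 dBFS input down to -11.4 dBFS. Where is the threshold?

-13.4 dBFS

Gain reduction = -1.4 − (-11.4) = 10 dB; output overshoot = GR / (R − 1) = 10 / 5 = 2 dB.
Threshold = output − output overshoot = -11.4 − 2 = -13.4 dBFS.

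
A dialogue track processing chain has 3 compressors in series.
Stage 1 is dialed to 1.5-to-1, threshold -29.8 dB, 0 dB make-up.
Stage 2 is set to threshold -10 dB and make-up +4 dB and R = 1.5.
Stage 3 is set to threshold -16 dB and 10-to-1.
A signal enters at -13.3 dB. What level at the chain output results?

Stage 1: -13.3 dB is 16.5 dB over -29.8 dB; at 1.5:1 that becomes 11 dB over, giving -18.8 dB.
Stage 2: -18.8 dB ≤ -10 dB, so stage 2 doesn't engage; make-up brings it to -14.8 dB.
Stage 3: overshoot 1.2 dB → 1.2/10 = 0.12 dB → -15.88 dB.

-15.88 dB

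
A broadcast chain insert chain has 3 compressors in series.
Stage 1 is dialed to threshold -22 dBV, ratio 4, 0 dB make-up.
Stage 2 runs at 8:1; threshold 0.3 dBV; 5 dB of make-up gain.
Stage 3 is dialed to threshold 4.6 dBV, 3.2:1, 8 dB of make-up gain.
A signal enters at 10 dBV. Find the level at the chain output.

-1 dBV

Stage 1: 32 dB above -22 dBV, reduced 4:1 to 8 dB above → -14 dBV.
Stage 2: -14 dBV is at or below the 0.3 dBV threshold — no compression; make-up brings it to -9 dBV.
Stage 3: -9 dBV is at or below the 4.6 dBV threshold — no compression; make-up brings it to -1 dBV.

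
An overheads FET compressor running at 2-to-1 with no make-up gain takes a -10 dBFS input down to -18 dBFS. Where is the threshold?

-26 dBFS

Let T be the threshold. Output overshoot = (input overshoot)/R, so -18 − T = (-10 − T)/2.
2·(-18 − T) = -10 − T → 1·T = -36 − (-10) = -26.
T = -26/1 = -26 dBFS.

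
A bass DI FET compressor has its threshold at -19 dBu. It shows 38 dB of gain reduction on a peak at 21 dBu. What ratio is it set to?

20:1

Input overshoot = 21 − (-19) = 40 dB.
Output overshoot = 40 − 38 = 2 dB.
Ratio = input overshoot / output overshoot = 40 / 2 = 20.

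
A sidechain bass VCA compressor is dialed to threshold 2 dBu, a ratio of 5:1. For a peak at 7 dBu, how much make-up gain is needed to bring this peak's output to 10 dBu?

The peak compresses to 2 + 5/5 = 3 dBu.
To reach 10 dBu requires 10 − 3 = 7 dB of make-up.

7 dB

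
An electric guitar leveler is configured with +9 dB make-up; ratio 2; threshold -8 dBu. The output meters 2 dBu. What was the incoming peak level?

-6 dBu

Remove make-up: 2 − 9 = -7 dBu.
Post-compression overshoot = -7 − (-8) = 1 dB.
Input overshoot = R × output overshoot = 2 dB → input = -8 + 2 = -6 dBu.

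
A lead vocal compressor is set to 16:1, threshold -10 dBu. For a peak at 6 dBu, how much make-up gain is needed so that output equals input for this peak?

The peak compresses to -10 + 16/16 = -9 dBu.
To reach 6 dBu requires 6 − (-9) = 15 dB of make-up.

15 dB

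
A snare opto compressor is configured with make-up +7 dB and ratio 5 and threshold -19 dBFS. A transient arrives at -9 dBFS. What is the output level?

-10 dBFS

-9 dBFS sits 10 dB over threshold.
The 10 dB excess becomes 2 dB after 5:1 reduction.
That puts the output at -17 dBFS; make-up adds 7 dB, giving -10 dBFS.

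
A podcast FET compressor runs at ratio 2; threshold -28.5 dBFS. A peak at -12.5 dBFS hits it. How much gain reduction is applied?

The signal is 16 dB above threshold.
A 2:1 ratio leaves 8 dB of that excess.
Gain reduction = 16 − 8 = 8 dB.

8 dB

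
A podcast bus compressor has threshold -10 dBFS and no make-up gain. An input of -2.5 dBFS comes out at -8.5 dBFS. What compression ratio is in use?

Input overshoot = -2.5 − (-10) = 7.5 dB; output overshoot = -8.5 − (-10) = 1.5 dB.
Ratio = 7.5 / 1.5 = 5.

5:1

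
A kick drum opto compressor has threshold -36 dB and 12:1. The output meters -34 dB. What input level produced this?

Post-compression overshoot = -34 − (-36) = 2 dB.
Input overshoot = R × output overshoot = 24 dB → input = -36 + 24 = -12 dB.

-12 dB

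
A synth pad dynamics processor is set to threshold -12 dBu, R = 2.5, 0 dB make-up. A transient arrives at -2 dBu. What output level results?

-8 dBu

Overshoot: -2 − (-12) = 10 dB.
At 2.5:1 the overshoot is divided by 2.5, leaving 4 dB above threshold.
So the level is -12 + 4 = -8 dBu.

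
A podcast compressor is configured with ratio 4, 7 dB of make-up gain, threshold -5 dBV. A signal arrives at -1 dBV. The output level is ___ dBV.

3 dBV

Overshoot: -1 − (-5) = 4 dB.
The 4 dB excess becomes 1 dB after 4:1 reduction.
Output = -5 + 1 = -4 dBV; make-up adds 7 dB, giving 3 dBV.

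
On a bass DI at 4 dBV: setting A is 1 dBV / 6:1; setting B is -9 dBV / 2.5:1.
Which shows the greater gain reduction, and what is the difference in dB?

A: overshoot 3 dB → output overshoot 0.5 dB → GR 2.5 dB.
B: overshoot 13 dB → output overshoot 5.2 dB → GR 7.8 dB.
B reduces 5.3 dB more.

B, by 5.3 dB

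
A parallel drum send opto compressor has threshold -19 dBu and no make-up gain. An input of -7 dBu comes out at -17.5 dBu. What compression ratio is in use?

Input overshoot = -7 − (-19) = 12 dB; output overshoot = -17.5 − (-19) = 1.5 dB.
Ratio = 12 / 1.5 = 8.

8:1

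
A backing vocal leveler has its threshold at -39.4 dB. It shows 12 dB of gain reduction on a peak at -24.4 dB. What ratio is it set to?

5:1

Input overshoot = -24.4 − (-39.4) = 15 dB.
Output overshoot = 15 − 12 = 3 dB.
Ratio = input overshoot / output overshoot = 15 / 3 = 5.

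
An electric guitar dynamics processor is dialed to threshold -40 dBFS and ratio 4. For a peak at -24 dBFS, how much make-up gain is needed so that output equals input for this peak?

12 dB

The peak compresses to -40 + 16/4 = -36 dBFS.
To reach -24 dBFS requires -24 − (-36) = 12 dB of make-up.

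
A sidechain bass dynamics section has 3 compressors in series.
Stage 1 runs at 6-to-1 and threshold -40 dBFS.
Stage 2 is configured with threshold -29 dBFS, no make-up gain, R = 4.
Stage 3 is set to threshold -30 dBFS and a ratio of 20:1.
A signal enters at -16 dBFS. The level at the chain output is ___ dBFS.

-36 dBFS

Stage 1: -16 dBFS is 24 dB over -40 dBFS; at 6:1 that becomes 4 dB over, giving -36 dBFS.
Stage 2: below threshold (-36 ≤ -29); passes unchanged; output -36 dBFS.
Stage 3: -36 dBFS ≤ -30 dBFS, so stage 3 doesn't engage; output -36 dBFS.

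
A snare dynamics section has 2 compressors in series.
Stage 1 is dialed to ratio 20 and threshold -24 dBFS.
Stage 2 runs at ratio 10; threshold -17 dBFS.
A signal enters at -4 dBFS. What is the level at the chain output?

Stage 1: 20 dB above -24 dBFS, reduced 20:1 to 1 dB above → -23 dBFS.
Stage 2: -23 dBFS is at or below the -17 dBFS threshold — no compression; output -23 dBFS.

-23 dBFS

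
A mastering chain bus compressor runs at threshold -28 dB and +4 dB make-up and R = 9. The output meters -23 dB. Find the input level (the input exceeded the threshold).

Stripping the +4 dB make-up gives -27 dB at the gain stage.
Post-compression overshoot = -27 − (-28) = 1 dB.
Input overshoot = R × output overshoot = 9 dB → input = -28 + 9 = -19 dB.

-19 dB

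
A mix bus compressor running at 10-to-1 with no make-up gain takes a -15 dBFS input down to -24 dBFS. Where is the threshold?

-25 dBFS

Gain reduction = -15 − (-24) = 9 dB; output overshoot = GR / (R − 1) = 9 / 9 = 1 dB.
Threshold = output − output overshoot = -24 − 1 = -25 dBFS.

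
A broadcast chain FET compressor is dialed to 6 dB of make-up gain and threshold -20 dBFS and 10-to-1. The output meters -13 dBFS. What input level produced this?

Before make-up, the level was -13 − 6 = -19 dBFS.
Post-compression overshoot = -19 − (-20) = 1 dB.
Undo the ratio: input overshoot = 1 × 10 = 10 dB, giving input = -10 dBFS.

-10 dBFS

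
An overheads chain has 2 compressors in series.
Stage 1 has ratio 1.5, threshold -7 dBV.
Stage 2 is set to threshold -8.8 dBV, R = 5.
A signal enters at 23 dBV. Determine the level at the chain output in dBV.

Stage 1: overshoot 30 dB → 30/1.5 = 20 dB → 13 dBV.
Stage 2: 21.8 dB above -8.8 dBV, reduced 5:1 to 4.36 dB above → -4.44 dBV.

-4.44 dBV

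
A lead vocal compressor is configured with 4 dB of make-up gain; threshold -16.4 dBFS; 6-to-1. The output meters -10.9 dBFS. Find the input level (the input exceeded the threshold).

Remove make-up: -10.9 − 4 = -14.9 dBFS.
Post-compression overshoot = -14.9 − (-16.4) = 1.5 dB.
Before 6:1 compression the overshoot was 1.5 × 6 = 9 dB, so input = -16.4 + 9 = -7.4 dBFS.

-7.4 dBFS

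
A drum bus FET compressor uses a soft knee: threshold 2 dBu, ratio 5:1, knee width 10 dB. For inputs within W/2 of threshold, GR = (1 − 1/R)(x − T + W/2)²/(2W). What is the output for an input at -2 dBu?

x − T + W/2 = -2 − 2 + 5 = 1.
GR = (1 − 1/5) × 1² / 20 = 0.8 × 1 / 20 = 0.04 dB.
Output = -2 − 0.04 = -2.04 dBu.

-2.04 dBu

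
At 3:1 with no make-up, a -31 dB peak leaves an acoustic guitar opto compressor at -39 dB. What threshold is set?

Input is 12 dB above T (since output overshoot × R = input overshoot: (-39 − T)·3 = -31 − T gives T = -43 dB).
Check: -43 + (-31 − (-43))/3 = -43 + 4 = -39 dB. ✓

-43 dB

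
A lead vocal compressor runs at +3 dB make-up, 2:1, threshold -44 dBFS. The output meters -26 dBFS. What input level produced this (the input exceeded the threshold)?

-14 dBFS

Before make-up, the level was -26 − 3 = -29 dBFS.
Post-compression overshoot = -29 − (-44) = 15 dB.
Input overshoot = R × output overshoot = 30 dB → input = -44 + 30 = -14 dBFS.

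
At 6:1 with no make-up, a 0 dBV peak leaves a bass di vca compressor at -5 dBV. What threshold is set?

-6 dBV

Input is 6 dB above T (since output overshoot × R = input overshoot: (-5 − T)·6 = 0 − T gives T = -6 dBV).
Check: -6 + (0 − (-6))/6 = -6 + 1 = -5 dBV. ✓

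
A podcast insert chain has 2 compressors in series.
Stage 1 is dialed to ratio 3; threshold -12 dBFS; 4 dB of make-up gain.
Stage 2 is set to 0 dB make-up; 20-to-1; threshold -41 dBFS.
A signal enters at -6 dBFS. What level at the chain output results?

Stage 1: 6 dB above -12 dBFS, reduced 3:1 to 2 dB above → -10 dBFS; +4 dB make-up → -6 dBFS.
Stage 2: 35 dB above -41 dBFS, reduced 20:1 to 1.75 dB above → -39.25 dBFS.

-39.25 dBFS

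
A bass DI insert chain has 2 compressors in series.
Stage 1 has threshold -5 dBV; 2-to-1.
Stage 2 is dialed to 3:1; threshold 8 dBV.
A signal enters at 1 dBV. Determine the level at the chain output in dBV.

Stage 1: 6 dB above -5 dBV, reduced 2:1 to 3 dB above → -2 dBV.
Stage 2: below threshold (-2 ≤ 8); passes unchanged; output -2 dBV.

-2 dBV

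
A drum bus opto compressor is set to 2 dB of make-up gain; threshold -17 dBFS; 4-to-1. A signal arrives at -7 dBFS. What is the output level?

-7 dBFS sits 10 dB over threshold.
The 10 dB excess becomes 2.5 dB after 4:1 reduction.
So the level is -17 + 2.5 = -14.5 dBFS; make-up adds 2 dB, giving -12.5 dBFS.

-12.5 dBFS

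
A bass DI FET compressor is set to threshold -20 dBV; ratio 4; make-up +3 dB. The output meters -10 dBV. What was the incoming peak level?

Stripping the +3 dB make-up gives -13 dBV at the gain stage.
Post-compression overshoot = -13 − (-20) = 7 dB.
Undo the ratio: input overshoot = 7 × 4 = 28 dB, giving input = 8 dBV.

8 dBV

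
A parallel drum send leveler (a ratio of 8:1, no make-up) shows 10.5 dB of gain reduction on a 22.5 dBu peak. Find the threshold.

10.5 dBu

Let T be the threshold. Output overshoot = (input overshoot)/R, so 12 − T = (22.5 − T)/8.
8·(12 − T) = 22.5 − T → 7·T = 96 − 22.5 = 73.5.
T = 73.5/7 = 10.5 dBu.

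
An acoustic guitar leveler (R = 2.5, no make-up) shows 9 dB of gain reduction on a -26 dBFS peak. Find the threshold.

-41 dBFS

Input is 15 dB above T (since output overshoot × R = input overshoot: (-35 − T)·2.5 = -26 − T gives T = -41 dBFS).
Check: -41 + (-26 − (-41))/2.5 = -41 + 6 = -35 dBFS. ✓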